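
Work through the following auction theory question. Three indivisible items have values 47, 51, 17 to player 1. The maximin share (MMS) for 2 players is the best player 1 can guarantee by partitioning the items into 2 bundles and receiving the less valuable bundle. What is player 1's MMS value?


Step 1: Item values = 47, 51, 17
Step 2: Enumerate all 2-bundle partitions and take the smaller bundle:
  Partition 1: {47} vs {51,17} -> bundles 47, 68; min = 47
  Partition 2: {51} vs {47,17} -> bundles 51, 64; min = 51
  Partition 3: {17} vs {47,51} -> bundles 17, 98; min = 17
Step 3: MMS = max(47, 51, 17) = 51

51


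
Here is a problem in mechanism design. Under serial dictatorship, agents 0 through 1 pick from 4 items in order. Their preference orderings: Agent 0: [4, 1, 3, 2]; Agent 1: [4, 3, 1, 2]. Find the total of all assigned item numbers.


Step 1: Agent 0 picks item 4
Step 2: Agent 1 picks item 3
Step 3: Sum = 4 + 3 = 7

7


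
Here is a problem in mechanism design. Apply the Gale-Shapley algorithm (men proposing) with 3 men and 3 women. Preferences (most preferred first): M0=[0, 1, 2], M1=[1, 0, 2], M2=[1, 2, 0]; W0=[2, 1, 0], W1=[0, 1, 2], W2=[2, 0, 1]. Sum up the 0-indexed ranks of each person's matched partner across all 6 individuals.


Step 1: Run Gale-Shapley (men propose, women hold best offer):
  M0 proposes to W0; she accepts
  M1 proposes to W1; she accepts
  M2 proposes to W1; rejected
  M2 proposes to W2; she accepts
Step 2: Final matching: W0-M0, W1-M1, W2-M2
Step 3: 0-indexed ranks (man's rank of his match, then woman's): 0 + 2 + 0 + 1 + 1 + 0
Step 4: Total rank sum = 4

4


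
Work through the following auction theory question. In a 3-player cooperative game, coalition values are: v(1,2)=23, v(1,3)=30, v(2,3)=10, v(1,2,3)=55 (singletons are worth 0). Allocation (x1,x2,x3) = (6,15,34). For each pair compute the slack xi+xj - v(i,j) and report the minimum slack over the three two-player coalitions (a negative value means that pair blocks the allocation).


Step 1: Slack for coalition (1,2): x1+x2 - v12 = 21 - 23 = -2
Step 2: Slack for coalition (1,3): x1+x3 - v13 = 40 - 30 = 10
Step 3: Slack for coalition (2,3): x2+x3 - v23 = 49 - 10 = 39
Step 4: Minimum slack = min(-2, 10, 39) = -2, attained by (1,2); coalition (1,2) can block (slack < 0), so the allocation is not in the core

-2


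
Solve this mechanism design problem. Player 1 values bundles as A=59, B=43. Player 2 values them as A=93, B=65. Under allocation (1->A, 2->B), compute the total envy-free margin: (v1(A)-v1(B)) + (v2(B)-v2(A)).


Step 1: Player 1's margin = v1(A) - v1(B) = 59 - 43 = 16
Step 2: Player 2's margin = v2(B) - v2(A) = 65 - 93 = -28
Step 3: Total margin = 16 + -28 = -12

-12


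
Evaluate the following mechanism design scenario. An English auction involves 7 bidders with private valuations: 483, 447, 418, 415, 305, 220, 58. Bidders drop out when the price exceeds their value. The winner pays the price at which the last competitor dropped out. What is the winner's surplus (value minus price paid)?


Step 1: Identify the highest value: 483
Step 2: Identify the second-highest value: 447
Step 3: The final price = second-highest value = 447
Step 4: Surplus = 483 - 447 = 36

36


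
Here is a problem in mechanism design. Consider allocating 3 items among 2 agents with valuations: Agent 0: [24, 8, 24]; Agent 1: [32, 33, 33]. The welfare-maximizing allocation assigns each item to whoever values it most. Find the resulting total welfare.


Step 1: For each item, find the maximum value among all agents.
Step 2: Item 0 -> Agent 1 (value 32)
Step 3: Item 1 -> Agent 1 (value 33)
Step 4: Item 2 -> Agent 1 (value 33)
Step 5: Total welfare = 32 + 33 + 33 = 98

98


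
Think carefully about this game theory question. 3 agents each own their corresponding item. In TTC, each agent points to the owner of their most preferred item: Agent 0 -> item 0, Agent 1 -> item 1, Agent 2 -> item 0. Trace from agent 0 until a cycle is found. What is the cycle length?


Step 1: Trace the pointer graph from agent 0: 0 -> 0
Step 2: A cycle is detected when we revisit agent 0
Step 3: The cycle is: 0 -> 0
Step 4: Cycle length = 1

1


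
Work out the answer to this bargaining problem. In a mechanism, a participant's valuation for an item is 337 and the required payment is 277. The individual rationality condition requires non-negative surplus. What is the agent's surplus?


Step 1: Surplus = value - payment = 337 - 277 = 60
Step 2: IR is satisfied (surplus >= 0)

60


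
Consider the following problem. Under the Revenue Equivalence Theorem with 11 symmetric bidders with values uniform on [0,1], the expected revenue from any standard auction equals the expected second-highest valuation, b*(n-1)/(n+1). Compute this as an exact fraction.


Step 1: By Revenue Equivalence, expected revenue = b*(n-1)/(n+1)
Step 2: Substituting n = 11, b = 1
Step 3: Revenue = 1*(11-1)/(11+1) = 1*10/12
Step 4: Revenue = 10/12 = 5/6

5/6


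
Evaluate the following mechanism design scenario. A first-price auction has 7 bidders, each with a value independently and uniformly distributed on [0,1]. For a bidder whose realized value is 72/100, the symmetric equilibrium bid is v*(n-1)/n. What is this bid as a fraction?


Step 1: The symmetric BNE bidding function is b(v) = v * (n-1) / n
Step 2: Substitute v = 18/25 and n = 7
Step 3: b = 18/25 * 6/7
Step 4: b = 108/175

108/175


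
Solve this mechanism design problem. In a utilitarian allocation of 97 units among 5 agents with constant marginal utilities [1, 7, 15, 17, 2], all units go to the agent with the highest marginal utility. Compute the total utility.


Step 1: The marginal utilities are [1, 7, 15, 17, 2]
Step 2: The highest marginal utility is 17
Step 3: All 97 units go to that agent
Step 4: Total utility = 17 * 97 = 1649

1649


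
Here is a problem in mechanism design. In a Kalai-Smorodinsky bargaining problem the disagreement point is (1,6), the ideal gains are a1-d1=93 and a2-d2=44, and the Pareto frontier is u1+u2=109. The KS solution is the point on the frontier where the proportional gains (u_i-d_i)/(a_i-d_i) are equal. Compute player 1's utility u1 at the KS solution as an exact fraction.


Step 1: At the KS point, (u1-d1)/r1 = (u2-d2)/r2 = t and u1+u2 = 109
Step 2: u1 = d1 + r1*t and u2 = d2 + r2*t, so (d1 + r1*t) + (d2 + r2*t) = 109
Step 3: t = (109 - 1 - 6)/(93 + 44) = 102/137
Step 4: u1 = d1 + r1*t = 1 + 93 * 102/137 = 9623/137
Step 5: (Check: u2 = d2 + r2*t = 5310/137; u1+u2 = 9623/137 + 5310/137 = 109, on the frontier.)

9623/137


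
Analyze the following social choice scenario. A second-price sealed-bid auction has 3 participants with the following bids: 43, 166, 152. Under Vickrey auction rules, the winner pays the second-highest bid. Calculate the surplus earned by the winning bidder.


Step 1: Sort bids in descending order: 166, 152, 43
Step 2: The winning bid is the highest: 166
Step 3: The payment equals the second-highest bid: 152
Step 4: Surplus = winner's bid - payment = 166 - 152 = 14

14


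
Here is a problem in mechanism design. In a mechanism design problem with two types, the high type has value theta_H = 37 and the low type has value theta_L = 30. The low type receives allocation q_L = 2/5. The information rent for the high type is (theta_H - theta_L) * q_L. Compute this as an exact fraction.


Step 1: theta_H - theta_L = 37 - 30 = 7
Step 2: Information rent = (theta_H - theta_L) * q_L
Step 3: = 7 * 2/5
Step 4: = 14/5

14/5


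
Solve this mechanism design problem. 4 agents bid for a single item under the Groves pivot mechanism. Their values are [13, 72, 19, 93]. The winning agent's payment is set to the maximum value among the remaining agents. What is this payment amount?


Step 1: The efficient winner is agent 3 with value 93
Step 2: Other agents' values: [13, 72, 19]
Step 3: Pivot payment = max(others) = 72
Step 4: The winner pays 72

72


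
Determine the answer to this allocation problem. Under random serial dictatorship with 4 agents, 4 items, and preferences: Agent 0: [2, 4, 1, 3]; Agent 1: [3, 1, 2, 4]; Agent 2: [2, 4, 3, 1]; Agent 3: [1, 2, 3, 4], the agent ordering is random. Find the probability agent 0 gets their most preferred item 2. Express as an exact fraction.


Step 1: Agent 0 wants item 2
Step 2: There are 24 possible orderings of agents
Step 3: In 12 orderings, agent 0 gets item 2
Step 4: Probability = 12/24 = 1/2

1/2


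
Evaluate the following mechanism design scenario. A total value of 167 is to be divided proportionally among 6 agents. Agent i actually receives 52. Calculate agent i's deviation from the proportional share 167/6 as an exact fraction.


Step 1: Proportional share = 167/6
Step 2: Agent's actual allocation = 52
Step 3: Excess = 52 - 167/6 = 145/6

145/6


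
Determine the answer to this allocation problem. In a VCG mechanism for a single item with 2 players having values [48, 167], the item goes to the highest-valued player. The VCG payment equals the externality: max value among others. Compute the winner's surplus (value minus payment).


Step 1: The winner is the agent with the highest value: agent 1 with value 167
Step 2: Values of other agents: [48]
Step 3: VCG payment = max of others' values = 48
Step 4: Surplus = 167 - 48 = 119

119


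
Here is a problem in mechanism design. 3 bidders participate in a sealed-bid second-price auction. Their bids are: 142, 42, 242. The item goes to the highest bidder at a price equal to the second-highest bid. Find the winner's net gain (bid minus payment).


Step 1: Sort bids in descending order: 242, 142, 42
Step 2: The winning bid is the highest: 242
Step 3: The payment equals the second-highest bid: 142
Step 4: Surplus = winner's bid - payment = 242 - 142 = 100

100


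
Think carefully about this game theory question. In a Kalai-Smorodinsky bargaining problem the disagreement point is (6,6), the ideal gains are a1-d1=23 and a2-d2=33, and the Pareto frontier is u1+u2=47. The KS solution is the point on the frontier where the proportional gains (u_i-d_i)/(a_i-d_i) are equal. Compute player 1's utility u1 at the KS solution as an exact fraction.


Step 1: At the KS point, (u1-d1)/r1 = (u2-d2)/r2 = t and u1+u2 = 47
Step 2: u1 = d1 + r1*t and u2 = d2 + r2*t, so (d1 + r1*t) + (d2 + r2*t) = 47
Step 3: t = (47 - 6 - 6)/(23 + 33) = 35/56 = 5/8
Step 4: u1 = d1 + r1*t = 6 + 23 * 5/8 = 163/8
Step 5: (Check: u2 = d2 + r2*t = 213/8; u1+u2 = 163/8 + 213/8 = 47, on the frontier.)

163/8


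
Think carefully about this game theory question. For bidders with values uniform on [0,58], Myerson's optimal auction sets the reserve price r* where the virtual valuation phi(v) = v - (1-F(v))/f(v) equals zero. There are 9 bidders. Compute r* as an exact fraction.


Step 1: For U[0,58], F(v) = v/58 and f(v) = 1/58
Step 2: phi(v) = v - (1 - v/58)/(1/58) = v - (58 - v) = 2v - 58
Step 3: Set phi(r*) = 0: 2r* - 58 = 0
Step 4: r* = 58/2 = 29 (the number of bidders n = 9 does not enter)

29


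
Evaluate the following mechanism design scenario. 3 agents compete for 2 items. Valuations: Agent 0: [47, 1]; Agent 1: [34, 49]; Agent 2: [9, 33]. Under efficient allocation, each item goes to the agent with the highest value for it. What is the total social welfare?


Step 1: For each item, find the maximum value among all agents.
Step 2: Item 0 -> Agent 0 (value 47)
Step 3: Item 1 -> Agent 1 (value 49)
Step 4: Total welfare = 47 + 49 = 96

96


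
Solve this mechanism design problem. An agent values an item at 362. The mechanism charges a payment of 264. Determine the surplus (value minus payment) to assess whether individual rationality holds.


Step 1: Surplus = value - payment = 362 - 264 = 98
Step 2: IR is satisfied (surplus >= 0)

98


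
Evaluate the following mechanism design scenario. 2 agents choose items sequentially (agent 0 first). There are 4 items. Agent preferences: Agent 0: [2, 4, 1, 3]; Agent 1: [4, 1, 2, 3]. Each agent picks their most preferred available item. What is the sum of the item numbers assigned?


Step 1: Agent 0 picks item 2
Step 2: Agent 1 picks item 4
Step 3: Sum = 2 + 4 = 6

6


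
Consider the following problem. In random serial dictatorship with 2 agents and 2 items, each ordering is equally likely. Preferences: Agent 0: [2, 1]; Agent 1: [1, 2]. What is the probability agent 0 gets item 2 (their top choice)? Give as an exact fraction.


Step 1: Agent 0 wants item 2
Step 2: There are 2 possible orderings of agents
Step 3: In 2 orderings, agent 0 gets item 2
Step 4: Probability = 2/2 = 1

1


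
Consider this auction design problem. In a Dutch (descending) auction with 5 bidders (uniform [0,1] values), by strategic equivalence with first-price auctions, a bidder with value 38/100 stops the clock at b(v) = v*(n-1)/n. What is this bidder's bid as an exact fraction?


Step 1: Dutch auctions are strategically equivalent to first-price auctions
Step 2: The equilibrium bid is b(v) = v*(n-1)/n
Step 3: b = 19/50 * 4/5
Step 4: b = 38/125

38/125


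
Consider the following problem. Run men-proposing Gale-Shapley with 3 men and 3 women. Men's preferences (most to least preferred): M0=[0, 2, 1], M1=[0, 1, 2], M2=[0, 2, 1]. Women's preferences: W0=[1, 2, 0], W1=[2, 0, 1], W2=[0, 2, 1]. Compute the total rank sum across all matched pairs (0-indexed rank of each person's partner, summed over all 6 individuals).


Step 1: Run Gale-Shapley (men propose, women hold best offer):
  M0 proposes to W0; she accepts
  M1 proposes to W0; she switches from M0
  M2 proposes to W0; rejected
  M2 proposes to W2; she accepts
  M0 proposes to W2; she switches from M2
  M2 proposes to W1; she accepts
Step 2: Final matching: W0-M1, W1-M2, W2-M0
Step 3: 0-indexed ranks (man's rank of his match, then woman's): 0 + 0 + 2 + 0 + 1 + 0
Step 4: Total rank sum = 3

3


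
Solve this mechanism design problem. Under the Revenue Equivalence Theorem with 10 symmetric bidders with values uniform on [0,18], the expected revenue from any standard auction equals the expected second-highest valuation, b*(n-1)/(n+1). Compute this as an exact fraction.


Step 1: By Revenue Equivalence, expected revenue = b*(n-1)/(n+1)
Step 2: Substituting n = 10, b = 18
Step 3: Revenue = 18*(10-1)/(10+1) = 18*9/11
Step 4: Revenue = 162/11

162/11


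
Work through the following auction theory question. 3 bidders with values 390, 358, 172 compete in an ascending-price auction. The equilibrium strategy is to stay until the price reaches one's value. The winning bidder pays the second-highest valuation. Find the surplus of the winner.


Step 1: Identify the highest value: 390
Step 2: Identify the second-highest value: 358
Step 3: The final price = second-highest value = 358
Step 4: Surplus = 390 - 358 = 32

32


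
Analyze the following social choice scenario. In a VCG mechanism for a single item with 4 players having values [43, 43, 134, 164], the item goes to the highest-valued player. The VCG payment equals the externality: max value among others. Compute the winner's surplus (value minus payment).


Step 1: The winner is the agent with the highest value: agent 3 with value 164
Step 2: Values of other agents: [43, 43, 134]
Step 3: VCG payment = max of others' values = 134
Step 4: Surplus = 164 - 134 = 30

30


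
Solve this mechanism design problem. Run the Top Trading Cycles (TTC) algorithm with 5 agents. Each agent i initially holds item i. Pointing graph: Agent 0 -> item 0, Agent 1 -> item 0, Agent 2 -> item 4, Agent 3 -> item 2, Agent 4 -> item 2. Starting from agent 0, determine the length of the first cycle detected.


Step 1: Trace the pointer graph from agent 0: 0 -> 0
Step 2: A cycle is detected when we revisit agent 0
Step 3: The cycle is: 0 -> 0
Step 4: Cycle length = 1

1


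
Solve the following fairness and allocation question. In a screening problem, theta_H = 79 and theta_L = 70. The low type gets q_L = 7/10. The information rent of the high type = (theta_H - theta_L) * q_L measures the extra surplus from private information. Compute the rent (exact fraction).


Step 1: theta_H - theta_L = 79 - 70 = 9
Step 2: Information rent = (theta_H - theta_L) * q_L
Step 3: = 9 * 7/10
Step 4: = 63/10

63/10


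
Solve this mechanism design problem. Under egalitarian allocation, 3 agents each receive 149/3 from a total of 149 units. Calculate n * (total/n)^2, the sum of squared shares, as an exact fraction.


Step 1: Each agent's share = 149/3
Step 2: Square of each share = (149/3)^2 = 22201/9
Step 3: Sum of squares = 3 * 22201/9 = 22201/3

22201/3


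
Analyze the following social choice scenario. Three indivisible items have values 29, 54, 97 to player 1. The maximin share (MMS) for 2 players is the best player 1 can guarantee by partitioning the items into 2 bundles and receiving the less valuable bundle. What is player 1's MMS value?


Step 1: Item values = 29, 54, 97
Step 2: Enumerate all 2-bundle partitions and take the smaller bundle:
  Partition 1: {29} vs {54,97} -> bundles 29, 151; min = 29
  Partition 2: {54} vs {29,97} -> bundles 54, 126; min = 54
  Partition 3: {97} vs {29,54} -> bundles 97, 83; min = 83
Step 3: MMS = max(29, 54, 83) = 83

83


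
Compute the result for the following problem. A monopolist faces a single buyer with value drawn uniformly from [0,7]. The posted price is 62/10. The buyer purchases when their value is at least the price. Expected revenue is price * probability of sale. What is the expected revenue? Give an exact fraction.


Step 1: Posted price r = 31/5, value support [0,7]
Step 2: P(v >= r) = (7 - 31/5)/7 = 4/35
Step 3: Expected revenue = r * P(v >= r) = 31/5 * 4/35
Step 4: Revenue = 124/175

124/175


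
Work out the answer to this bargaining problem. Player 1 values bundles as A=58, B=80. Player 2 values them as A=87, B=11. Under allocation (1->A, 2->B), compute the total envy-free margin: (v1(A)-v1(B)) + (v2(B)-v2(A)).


Step 1: Player 1's margin = v1(A) - v1(B) = 58 - 80 = -22
Step 2: Player 2's margin = v2(B) - v2(A) = 11 - 87 = -76
Step 3: Total margin = -22 + -76 = -98

-98


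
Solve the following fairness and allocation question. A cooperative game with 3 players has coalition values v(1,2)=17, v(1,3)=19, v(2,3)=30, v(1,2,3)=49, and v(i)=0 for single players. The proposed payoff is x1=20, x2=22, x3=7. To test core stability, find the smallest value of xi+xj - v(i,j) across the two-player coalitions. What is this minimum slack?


Step 1: Slack for coalition (1,2): x1+x2 - v12 = 42 - 17 = 25
Step 2: Slack for coalition (1,3): x1+x3 - v13 = 27 - 19 = 8
Step 3: Slack for coalition (2,3): x2+x3 - v23 = 29 - 30 = -1
Step 4: Minimum slack = min(25, 8, -1) = -1, attained by (2,3); coalition (2,3) can block (slack < 0), so the allocation is not in the core

-1


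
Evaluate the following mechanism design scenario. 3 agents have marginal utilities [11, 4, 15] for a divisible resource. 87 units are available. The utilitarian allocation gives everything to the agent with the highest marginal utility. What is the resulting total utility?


Step 1: The marginal utilities are [11, 4, 15]
Step 2: The highest marginal utility is 15
Step 3: All 87 units go to that agent
Step 4: Total utility = 15 * 87 = 1305

1305


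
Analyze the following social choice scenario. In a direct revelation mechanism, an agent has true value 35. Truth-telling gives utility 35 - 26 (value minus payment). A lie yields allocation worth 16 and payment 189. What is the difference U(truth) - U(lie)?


Step 1: U(truth) = value - payment = 35 - 26 = 9
Step 2: U(lie) = allocation - payment = 16 - 189 = -173
Step 3: IC gap = 9 - (-173) = 182

182


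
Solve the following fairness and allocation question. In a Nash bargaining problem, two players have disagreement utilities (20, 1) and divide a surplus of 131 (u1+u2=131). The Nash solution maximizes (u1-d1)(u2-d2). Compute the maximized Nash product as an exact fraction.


Step 1: The Nash solution splits surplus symmetrically above the disagreement point
Step 2: u1 = (total + d1 - d2)/2 = (131 + 20 - 1)/2 = 75
Step 3: u2 = (total - d1 + d2)/2 = (131 - 20 + 1)/2 = 56
Step 4: Nash product = (75 - 20) * (56 - 1)
Step 5: = 55 * 55 = 3025

3025


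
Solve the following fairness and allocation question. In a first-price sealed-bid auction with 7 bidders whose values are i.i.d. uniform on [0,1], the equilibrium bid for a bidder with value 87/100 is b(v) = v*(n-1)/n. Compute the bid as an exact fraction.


Step 1: The symmetric BNE bidding function is b(v) = v * (n-1) / n
Step 2: Substitute v = 87/100 and n = 7
Step 3: b = 87/100 * 6/7
Step 4: b = 261/350

261/350


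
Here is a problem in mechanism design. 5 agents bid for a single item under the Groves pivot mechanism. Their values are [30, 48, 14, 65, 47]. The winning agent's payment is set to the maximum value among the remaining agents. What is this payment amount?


Step 1: The efficient winner is agent 3 with value 65
Step 2: Other agents' values: [30, 48, 14, 47]
Step 3: Pivot payment = max(others) = 48
Step 4: The winner pays 48

48


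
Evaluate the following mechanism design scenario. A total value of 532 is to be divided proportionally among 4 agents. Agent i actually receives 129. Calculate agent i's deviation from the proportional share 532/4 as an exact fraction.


Step 1: Proportional share = 532/4 = 133
Step 2: Agent's actual allocation = 129
Step 3: Excess = 129 - 133 = -4

-4


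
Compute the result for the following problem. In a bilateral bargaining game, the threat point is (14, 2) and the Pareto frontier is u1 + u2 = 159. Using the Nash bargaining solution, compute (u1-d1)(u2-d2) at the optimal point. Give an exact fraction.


Step 1: The Nash solution splits surplus symmetrically above the disagreement point
Step 2: u1 = (total + d1 - d2)/2 = (159 + 14 - 2)/2 = 171/2
Step 3: u2 = (total - d1 + d2)/2 = (159 - 14 + 2)/2 = 147/2
Step 4: Nash product = (171/2 - 14) * (147/2 - 2)
Step 5: = 143/2 * 143/2 = 20449/4

20449/4


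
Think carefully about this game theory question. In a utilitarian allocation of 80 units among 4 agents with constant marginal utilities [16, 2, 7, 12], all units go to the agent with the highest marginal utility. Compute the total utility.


Step 1: The marginal utilities are [16, 2, 7, 12]
Step 2: The highest marginal utility is 16
Step 3: All 80 units go to that agent
Step 4: Total utility = 16 * 80 = 1280

1280


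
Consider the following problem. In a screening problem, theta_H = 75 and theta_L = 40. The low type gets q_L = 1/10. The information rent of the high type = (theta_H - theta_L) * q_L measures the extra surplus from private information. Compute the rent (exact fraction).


Step 1: theta_H - theta_L = 75 - 40 = 35
Step 2: Information rent = (theta_H - theta_L) * q_L
Step 3: = 35 * 1/10
Step 4: = 7/2

7/2


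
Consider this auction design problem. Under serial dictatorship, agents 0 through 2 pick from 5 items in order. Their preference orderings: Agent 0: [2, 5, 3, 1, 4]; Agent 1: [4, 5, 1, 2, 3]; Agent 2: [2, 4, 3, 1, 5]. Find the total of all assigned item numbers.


Step 1: Agent 0 picks item 2
Step 2: Agent 1 picks item 4
Step 3: Agent 2 picks item 3
Step 4: Sum = 2 + 4 + 3 = 9

9


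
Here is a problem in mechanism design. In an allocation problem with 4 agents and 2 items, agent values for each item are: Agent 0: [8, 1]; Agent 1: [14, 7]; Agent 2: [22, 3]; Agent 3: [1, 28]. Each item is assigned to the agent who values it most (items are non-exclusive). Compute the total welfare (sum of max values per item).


Step 1: For each item, find the maximum value among all agents.
Step 2: Item 0 -> Agent 2 (value 22)
Step 3: Item 1 -> Agent 3 (value 28)
Step 4: Total welfare = 22 + 28 = 50

50


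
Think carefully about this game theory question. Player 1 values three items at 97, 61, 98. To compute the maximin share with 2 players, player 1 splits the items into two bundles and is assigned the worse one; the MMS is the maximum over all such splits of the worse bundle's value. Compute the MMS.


Step 1: Item values = 97, 61, 98
Step 2: Enumerate all 2-bundle partitions and take the smaller bundle:
  Partition 1: {97} vs {61,98} -> bundles 97, 159; min = 97
  Partition 2: {61} vs {97,98} -> bundles 61, 195; min = 61
  Partition 3: {98} vs {97,61} -> bundles 98, 158; min = 98
Step 3: MMS = max(97, 61, 98) = 98

98


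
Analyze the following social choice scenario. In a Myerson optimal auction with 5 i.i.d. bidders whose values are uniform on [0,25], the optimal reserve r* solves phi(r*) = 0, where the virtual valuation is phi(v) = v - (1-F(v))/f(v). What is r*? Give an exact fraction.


Step 1: For U[0,25], F(v) = v/25 and f(v) = 1/25
Step 2: phi(v) = v - (1 - v/25)/(1/25) = v - (25 - v) = 2v - 25
Step 3: Set phi(r*) = 0: 2r* - 25 = 0
Step 4: r* = 25/2 (the number of bidders n = 5 does not enter)

25/2


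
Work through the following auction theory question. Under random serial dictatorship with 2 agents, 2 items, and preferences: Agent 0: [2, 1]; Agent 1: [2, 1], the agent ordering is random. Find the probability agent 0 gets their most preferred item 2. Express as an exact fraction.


Step 1: Agent 0 wants item 2
Step 2: There are 2 possible orderings of agents
Step 3: In 1 orderings, agent 0 gets item 2
Step 4: Probability = 1/2

1/2


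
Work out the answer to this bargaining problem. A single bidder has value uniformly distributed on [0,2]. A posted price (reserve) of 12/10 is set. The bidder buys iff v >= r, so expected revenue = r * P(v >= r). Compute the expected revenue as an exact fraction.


Step 1: Posted price r = 6/5, value support [0,2]
Step 2: P(v >= r) = (2 - 6/5)/2 = 2/5
Step 3: Expected revenue = r * P(v >= r) = 6/5 * 2/5
Step 4: Revenue = 12/25

12/25


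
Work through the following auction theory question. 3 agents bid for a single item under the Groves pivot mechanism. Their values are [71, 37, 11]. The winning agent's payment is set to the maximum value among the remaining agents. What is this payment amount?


Step 1: The efficient winner is agent 0 with value 71
Step 2: Other agents' values: [37, 11]
Step 3: Pivot payment = max(others) = 37
Step 4: The winner pays 37

37


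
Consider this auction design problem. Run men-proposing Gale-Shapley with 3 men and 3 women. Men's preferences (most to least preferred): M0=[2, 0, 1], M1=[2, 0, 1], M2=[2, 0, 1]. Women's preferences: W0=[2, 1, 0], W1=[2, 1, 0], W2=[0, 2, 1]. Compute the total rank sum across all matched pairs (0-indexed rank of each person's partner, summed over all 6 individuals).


Step 1: Run Gale-Shapley (men propose, women hold best offer):
  M0 proposes to W2; she accepts
  M1 proposes to W2; rejected
  M1 proposes to W0; she accepts
  M2 proposes to W2; rejected
  M2 proposes to W0; she switches from M1
  M1 proposes to W1; she accepts
Step 2: Final matching: W0-M2, W1-M1, W2-M0
Step 3: 0-indexed ranks (man's rank of his match, then woman's): 1 + 0 + 2 + 1 + 0 + 0
Step 4: Total rank sum = 4

4


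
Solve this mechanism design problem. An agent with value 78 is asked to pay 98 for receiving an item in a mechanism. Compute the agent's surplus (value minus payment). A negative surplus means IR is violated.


Step 1: Surplus = value - payment = 78 - 98 = -20
Step 2: IR is violated (surplus < 0)

-20


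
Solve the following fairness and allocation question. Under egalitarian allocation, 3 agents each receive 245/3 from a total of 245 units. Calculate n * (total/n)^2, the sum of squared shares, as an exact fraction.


Step 1: Each agent's share = 245/3
Step 2: Square of each share = (245/3)^2 = 60025/9
Step 3: Sum of squares = 3 * 60025/9 = 60025/3

60025/3


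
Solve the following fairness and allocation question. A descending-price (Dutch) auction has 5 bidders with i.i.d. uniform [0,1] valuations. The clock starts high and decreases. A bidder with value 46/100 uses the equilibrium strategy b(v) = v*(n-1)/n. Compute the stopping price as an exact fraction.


Step 1: Dutch auctions are strategically equivalent to first-price auctions
Step 2: The equilibrium bid is b(v) = v*(n-1)/n
Step 3: b = 23/50 * 4/5
Step 4: b = 46/125

46/125


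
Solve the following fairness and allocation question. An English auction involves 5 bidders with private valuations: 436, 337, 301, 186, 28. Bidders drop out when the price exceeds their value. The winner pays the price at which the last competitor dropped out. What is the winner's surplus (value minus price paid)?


Step 1: Identify the highest value: 436
Step 2: Identify the second-highest value: 337
Step 3: The final price = second-highest value = 337
Step 4: Surplus = 436 - 337 = 99

99


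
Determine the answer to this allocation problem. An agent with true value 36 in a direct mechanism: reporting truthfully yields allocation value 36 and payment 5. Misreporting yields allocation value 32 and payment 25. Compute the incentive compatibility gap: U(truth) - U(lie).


Step 1: U(truth) = value - payment = 36 - 5 = 31
Step 2: U(lie) = allocation - payment = 32 - 25 = 7
Step 3: IC gap = 31 - 7 = 24

24


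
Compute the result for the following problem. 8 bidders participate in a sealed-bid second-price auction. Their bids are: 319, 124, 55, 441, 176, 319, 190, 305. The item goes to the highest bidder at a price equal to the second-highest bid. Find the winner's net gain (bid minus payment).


Step 1: Sort bids in descending order: 441, 319, 319, 305, 190, 176, 124, 55
Step 2: The winning bid is the highest: 441
Step 3: The payment equals the second-highest bid: 319
Step 4: Surplus = winner's bid - payment = 441 - 319 = 122

122


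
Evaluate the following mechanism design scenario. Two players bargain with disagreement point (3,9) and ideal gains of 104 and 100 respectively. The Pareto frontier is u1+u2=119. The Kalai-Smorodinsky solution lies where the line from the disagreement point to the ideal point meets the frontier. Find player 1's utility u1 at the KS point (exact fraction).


Step 1: At the KS point, (u1-d1)/r1 = (u2-d2)/r2 = t and u1+u2 = 119
Step 2: u1 = d1 + r1*t and u2 = d2 + r2*t, so (d1 + r1*t) + (d2 + r2*t) = 119
Step 3: t = (119 - 3 - 9)/(104 + 100) = 107/204
Step 4: u1 = d1 + r1*t = 3 + 104 * 107/204 = 2935/51
Step 5: (Check: u2 = d2 + r2*t = 3134/51; u1+u2 = 2935/51 + 3134/51 = 119, on the frontier.)

2935/51


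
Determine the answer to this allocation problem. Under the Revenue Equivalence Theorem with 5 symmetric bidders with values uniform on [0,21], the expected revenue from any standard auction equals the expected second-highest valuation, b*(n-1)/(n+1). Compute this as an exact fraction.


Step 1: By Revenue Equivalence, expected revenue = b*(n-1)/(n+1)
Step 2: Substituting n = 5, b = 21
Step 3: Revenue = 21*(5-1)/(5+1) = 21*4/6
Step 4: Revenue = 84/6 = 14

14


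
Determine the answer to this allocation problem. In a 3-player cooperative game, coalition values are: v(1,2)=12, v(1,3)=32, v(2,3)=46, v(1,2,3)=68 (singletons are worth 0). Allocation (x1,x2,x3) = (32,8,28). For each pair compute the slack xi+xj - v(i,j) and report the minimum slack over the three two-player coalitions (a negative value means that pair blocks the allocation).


Step 1: Slack for coalition (1,2): x1+x2 - v12 = 40 - 12 = 28
Step 2: Slack for coalition (1,3): x1+x3 - v13 = 60 - 32 = 28
Step 3: Slack for coalition (2,3): x2+x3 - v23 = 36 - 46 = -10
Step 4: Minimum slack = min(28, 28, -10) = -10, attained by (2,3); coalition (2,3) can block (slack < 0), so the allocation is not in the core

-10


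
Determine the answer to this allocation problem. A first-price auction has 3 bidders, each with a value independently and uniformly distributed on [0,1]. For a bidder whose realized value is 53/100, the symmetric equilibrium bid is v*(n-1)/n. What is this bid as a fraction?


Step 1: The symmetric BNE bidding function is b(v) = v * (n-1) / n
Step 2: Substitute v = 53/100 and n = 3
Step 3: b = 53/100 * 2/3
Step 4: b = 53/150

53/150


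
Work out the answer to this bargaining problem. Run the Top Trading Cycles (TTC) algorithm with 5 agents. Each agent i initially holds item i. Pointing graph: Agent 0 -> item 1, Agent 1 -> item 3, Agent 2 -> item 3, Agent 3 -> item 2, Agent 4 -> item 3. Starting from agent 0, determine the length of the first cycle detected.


Step 1: Trace the pointer graph from agent 0: 0 -> 1 -> 3 -> 2 -> 3
Step 2: A cycle is detected when we revisit agent 3
Step 3: The cycle is: 3 -> 2 -> 3
Step 4: Cycle length = 2

2


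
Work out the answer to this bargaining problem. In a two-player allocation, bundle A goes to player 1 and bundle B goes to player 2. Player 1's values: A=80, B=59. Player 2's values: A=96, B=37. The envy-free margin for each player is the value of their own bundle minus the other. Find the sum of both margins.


Step 1: Player 1's margin = v1(A) - v1(B) = 80 - 59 = 21
Step 2: Player 2's margin = v2(B) - v2(A) = 37 - 96 = -59
Step 3: Total margin = 21 + -59 = -38

-38


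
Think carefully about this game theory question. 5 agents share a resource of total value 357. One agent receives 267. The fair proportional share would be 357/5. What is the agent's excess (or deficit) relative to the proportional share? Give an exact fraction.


Step 1: Proportional share = 357/5
Step 2: Agent's actual allocation = 267
Step 3: Excess = 267 - 357/5 = 978/5

978/5


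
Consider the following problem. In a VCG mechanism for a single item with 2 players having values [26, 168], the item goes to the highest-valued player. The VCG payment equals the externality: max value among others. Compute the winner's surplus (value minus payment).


Step 1: The winner is the agent with the highest value: agent 1 with value 168
Step 2: Values of other agents: [26]
Step 3: VCG payment = max of others' values = 26
Step 4: Surplus = 168 - 26 = 142

142


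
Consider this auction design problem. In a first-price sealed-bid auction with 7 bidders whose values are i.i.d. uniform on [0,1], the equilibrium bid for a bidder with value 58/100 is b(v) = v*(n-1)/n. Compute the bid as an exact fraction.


Step 1: The symmetric BNE bidding function is b(v) = v * (n-1) / n
Step 2: Substitute v = 29/50 and n = 7
Step 3: b = 29/50 * 6/7
Step 4: b = 87/175

87/175


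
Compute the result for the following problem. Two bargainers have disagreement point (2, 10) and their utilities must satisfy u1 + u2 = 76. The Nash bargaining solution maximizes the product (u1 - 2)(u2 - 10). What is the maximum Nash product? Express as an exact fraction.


Step 1: The Nash solution splits surplus symmetrically above the disagreement point
Step 2: u1 = (total + d1 - d2)/2 = (76 + 2 - 10)/2 = 34
Step 3: u2 = (total - d1 + d2)/2 = (76 - 2 + 10)/2 = 42
Step 4: Nash product = (34 - 2) * (42 - 10)
Step 5: = 32 * 32 = 1024

1024


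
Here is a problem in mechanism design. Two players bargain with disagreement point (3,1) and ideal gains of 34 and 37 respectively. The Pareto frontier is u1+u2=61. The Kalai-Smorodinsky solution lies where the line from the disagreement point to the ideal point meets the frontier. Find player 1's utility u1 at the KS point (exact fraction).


Step 1: At the KS point, (u1-d1)/r1 = (u2-d2)/r2 = t and u1+u2 = 61
Step 2: u1 = d1 + r1*t and u2 = d2 + r2*t, so (d1 + r1*t) + (d2 + r2*t) = 61
Step 3: t = (61 - 3 - 1)/(34 + 37) = 57/71
Step 4: u1 = d1 + r1*t = 3 + 34 * 57/71 = 2151/71
Step 5: (Check: u2 = d2 + r2*t = 2180/71; u1+u2 = 2151/71 + 2180/71 = 61, on the frontier.)

2151/71


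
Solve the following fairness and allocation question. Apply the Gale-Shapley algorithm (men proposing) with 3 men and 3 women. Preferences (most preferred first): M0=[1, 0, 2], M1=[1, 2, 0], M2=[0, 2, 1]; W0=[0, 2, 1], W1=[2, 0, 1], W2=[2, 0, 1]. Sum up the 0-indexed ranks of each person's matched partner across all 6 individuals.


Step 1: Run Gale-Shapley (men propose, women hold best offer):
  M0 proposes to W1; she accepts
  M1 proposes to W1; rejected
  M1 proposes to W2; she accepts
  M2 proposes to W0; she accepts
Step 2: Final matching: W0-M2, W1-M0, W2-M1
Step 3: 0-indexed ranks (man's rank of his match, then woman's): 0 + 1 + 0 + 1 + 1 + 2
Step 4: Total rank sum = 5

5


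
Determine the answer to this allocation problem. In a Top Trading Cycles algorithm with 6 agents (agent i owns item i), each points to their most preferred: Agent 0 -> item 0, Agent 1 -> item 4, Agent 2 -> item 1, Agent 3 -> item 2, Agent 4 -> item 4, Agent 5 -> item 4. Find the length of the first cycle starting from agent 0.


Step 1: Trace the pointer graph from agent 0: 0 -> 0
Step 2: A cycle is detected when we revisit agent 0
Step 3: The cycle is: 0 -> 0
Step 4: Cycle length = 1

1


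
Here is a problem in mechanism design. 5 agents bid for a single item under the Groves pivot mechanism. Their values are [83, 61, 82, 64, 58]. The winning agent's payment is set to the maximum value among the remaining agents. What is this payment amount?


Step 1: The efficient winner is agent 0 with value 83
Step 2: Other agents' values: [61, 82, 64, 58]
Step 3: Pivot payment = max(others) = 82
Step 4: The winner pays 82

82


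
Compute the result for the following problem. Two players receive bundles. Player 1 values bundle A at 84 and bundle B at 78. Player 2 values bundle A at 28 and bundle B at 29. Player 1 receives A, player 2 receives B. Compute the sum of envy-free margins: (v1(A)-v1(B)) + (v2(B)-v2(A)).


Step 1: Player 1's margin = v1(A) - v1(B) = 84 - 78 = 6
Step 2: Player 2's margin = v2(B) - v2(A) = 29 - 28 = 1
Step 3: Total margin = 6 + 1 = 7

7


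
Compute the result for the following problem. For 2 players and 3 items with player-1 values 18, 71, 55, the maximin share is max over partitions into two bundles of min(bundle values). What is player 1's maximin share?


Step 1: Item values = 18, 71, 55
Step 2: Enumerate all 2-bundle partitions and take the smaller bundle:
  Partition 1: {18} vs {71,55} -> bundles 18, 126; min = 18
  Partition 2: {71} vs {18,55} -> bundles 71, 73; min = 71
  Partition 3: {55} vs {18,71} -> bundles 55, 89; min = 55
Step 3: MMS = max(18, 71, 55) = 71

71


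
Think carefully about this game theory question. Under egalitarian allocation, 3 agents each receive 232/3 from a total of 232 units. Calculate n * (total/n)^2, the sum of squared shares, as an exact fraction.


Step 1: Each agent's share = 232/3
Step 2: Square of each share = (232/3)^2 = 53824/9
Step 3: Sum of squares = 3 * 53824/9 = 53824/3

53824/3


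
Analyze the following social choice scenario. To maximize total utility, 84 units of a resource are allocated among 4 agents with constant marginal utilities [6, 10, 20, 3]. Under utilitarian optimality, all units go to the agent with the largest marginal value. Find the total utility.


Step 1: The marginal utilities are [6, 10, 20, 3]
Step 2: The highest marginal utility is 20
Step 3: All 84 units go to that agent
Step 4: Total utility = 20 * 84 = 1680

1680


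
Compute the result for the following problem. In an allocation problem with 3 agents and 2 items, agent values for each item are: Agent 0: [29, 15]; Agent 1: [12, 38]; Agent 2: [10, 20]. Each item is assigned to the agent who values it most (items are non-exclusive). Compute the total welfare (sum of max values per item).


Step 1: For each item, find the maximum value among all agents.
Step 2: Item 0 -> Agent 0 (value 29)
Step 3: Item 1 -> Agent 1 (value 38)
Step 4: Total welfare = 29 + 38 = 67

67


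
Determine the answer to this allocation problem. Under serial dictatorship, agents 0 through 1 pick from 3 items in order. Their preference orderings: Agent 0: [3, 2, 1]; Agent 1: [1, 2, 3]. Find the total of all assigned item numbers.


Step 1: Agent 0 picks item 3
Step 2: Agent 1 picks item 1
Step 3: Sum = 3 + 1 = 4

4


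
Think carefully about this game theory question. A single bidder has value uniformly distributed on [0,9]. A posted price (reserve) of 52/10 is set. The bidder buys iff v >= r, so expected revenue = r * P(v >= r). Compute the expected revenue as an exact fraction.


Step 1: Posted price r = 26/5, value support [0,9]
Step 2: P(v >= r) = (9 - 26/5)/9 = 19/45
Step 3: Expected revenue = r * P(v >= r) = 26/5 * 19/45
Step 4: Revenue = 494/225

494/225
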